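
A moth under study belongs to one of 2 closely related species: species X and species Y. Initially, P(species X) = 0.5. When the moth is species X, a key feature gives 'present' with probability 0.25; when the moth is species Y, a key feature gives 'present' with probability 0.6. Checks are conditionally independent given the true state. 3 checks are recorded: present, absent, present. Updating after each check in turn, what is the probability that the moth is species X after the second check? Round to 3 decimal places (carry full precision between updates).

After 'present': P(species X) = 0.25·0.5000 / (0.25·0.5000 + 0.6·0.5000) ≈ 0.2941
After 'absent': P(species X) = 0.75·0.2941 / (0.75·0.2941 + 0.4·0.7059) ≈ 0.4386

0.439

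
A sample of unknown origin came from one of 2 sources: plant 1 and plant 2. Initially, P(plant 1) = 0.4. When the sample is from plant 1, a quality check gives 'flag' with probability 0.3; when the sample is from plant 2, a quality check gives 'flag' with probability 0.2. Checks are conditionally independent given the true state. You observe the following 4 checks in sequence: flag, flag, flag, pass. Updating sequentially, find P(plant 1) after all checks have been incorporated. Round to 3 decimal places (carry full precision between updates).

0.663

After 'flag': P(plant 1) = 0.3·0.4000 / (0.3·0.4000 + 0.2·0.6000) ≈ 0.5000
After 'flag': P(plant 1) = 0.3·0.5000 / (0.3·0.5000 + 0.2·0.5000) ≈ 0.6000
After 'flag': P(plant 1) = 0.3·0.6000 / (0.3·0.6000 + 0.2·0.4000) ≈ 0.6923
After 'pass': P(plant 1) = 0.7·0.6923 / (0.7·0.6923 + 0.8·0.3077) ≈ 0.6632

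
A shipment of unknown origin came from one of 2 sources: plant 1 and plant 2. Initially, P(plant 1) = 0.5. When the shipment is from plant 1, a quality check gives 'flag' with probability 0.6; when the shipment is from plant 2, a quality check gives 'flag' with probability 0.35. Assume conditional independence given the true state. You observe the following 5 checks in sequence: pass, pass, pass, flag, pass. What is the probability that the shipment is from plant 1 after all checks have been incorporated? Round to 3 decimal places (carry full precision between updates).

Each posterior becomes the prior for the next update.
After 'pass': P(plant 1) = 0.4·0.5000 / (0.4·0.5000 + 0.65·0.5000) ≈ 0.3810
After 'pass': P(plant 1) = 0.4·0.3810 / (0.4·0.3810 + 0.65·0.6190) ≈ 0.2747
After 'pass': P(plant 1) = 0.4·0.2747 / (0.4·0.2747 + 0.65·0.7253) ≈ 0.1890
After 'flag': P(plant 1) = 0.6·0.1890 / (0.6·0.1890 + 0.35·0.8110) ≈ 0.2855
After 'pass': P(plant 1) = 0.4·0.2855 / (0.4·0.2855 + 0.65·0.7145) ≈ 0.1973

0.197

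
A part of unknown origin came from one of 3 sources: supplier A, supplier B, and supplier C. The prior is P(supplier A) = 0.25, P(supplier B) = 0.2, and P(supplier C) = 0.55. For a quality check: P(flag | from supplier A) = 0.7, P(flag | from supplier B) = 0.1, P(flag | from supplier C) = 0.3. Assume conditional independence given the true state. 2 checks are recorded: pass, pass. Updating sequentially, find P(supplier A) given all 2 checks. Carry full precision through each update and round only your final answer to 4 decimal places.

After 'pass': normaliser = 0.3·0.2500 + 0.9·0.2000 + 0.7·0.5500; P(supplier A) ≈ 0.1172, P(supplier B) ≈ 0.2812, P(supplier C) ≈ 0.6016
After 'pass': normaliser = 0.3·0.1172 + 0.9·0.2812 + 0.7·0.6016; P(supplier A) ≈ 0.0496, P(supplier B) ≈ 0.3568, P(supplier C) ≈ 0.5936

0.0496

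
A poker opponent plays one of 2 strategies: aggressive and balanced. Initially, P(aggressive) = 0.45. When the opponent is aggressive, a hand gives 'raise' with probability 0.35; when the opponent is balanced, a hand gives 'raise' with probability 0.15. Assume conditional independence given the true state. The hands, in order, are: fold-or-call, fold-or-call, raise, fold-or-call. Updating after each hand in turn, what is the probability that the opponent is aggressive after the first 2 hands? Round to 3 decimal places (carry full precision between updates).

0.324

After 'fold-or-call': P(aggressive) = 0.65·0.4500 / (0.65·0.4500 + 0.85·0.5500) ≈ 0.3849
After 'fold-or-call': P(aggressive) = 0.65·0.3849 / (0.65·0.3849 + 0.85·0.6151) ≈ 0.3236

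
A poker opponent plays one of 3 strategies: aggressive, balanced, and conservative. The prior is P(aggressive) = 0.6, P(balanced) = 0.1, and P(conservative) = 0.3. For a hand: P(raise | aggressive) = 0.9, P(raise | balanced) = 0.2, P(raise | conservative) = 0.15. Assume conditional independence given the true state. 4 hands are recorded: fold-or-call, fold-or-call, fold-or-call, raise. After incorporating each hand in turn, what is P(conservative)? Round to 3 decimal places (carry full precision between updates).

Each posterior becomes the prior for the next update.
After 'fold-or-call': normaliser = 0.1·0.6000 + 0.8·0.1000 + 0.85·0.3000; P(aggressive) ≈ 0.1519, P(balanced) ≈ 0.2025, P(conservative) ≈ 0.6456
After 'fold-or-call': normaliser = 0.1·0.1519 + 0.8·0.2025 + 0.85·0.6456; P(aggressive) ≈ 0.0209, P(balanced) ≈ 0.2232, P(conservative) ≈ 0.7559
After 'fold-or-call': normaliser = 0.1·0.0209 + 0.8·0.2232 + 0.85·0.7559; P(aggressive) ≈ 0.0025, P(balanced) ≈ 0.2169, P(conservative) ≈ 0.7805
After 'raise': normaliser = 0.9·0.0025 + 0.2·0.2169 + 0.15·0.7805; P(aggressive) ≈ 0.0141, P(balanced) ≈ 0.2666, P(conservative) ≈ 0.7194

0.719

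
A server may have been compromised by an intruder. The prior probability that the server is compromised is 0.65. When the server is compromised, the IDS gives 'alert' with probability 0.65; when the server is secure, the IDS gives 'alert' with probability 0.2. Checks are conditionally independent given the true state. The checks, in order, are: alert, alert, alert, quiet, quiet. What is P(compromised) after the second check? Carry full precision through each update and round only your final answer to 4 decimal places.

Apply Bayes' rule sequentially, carrying P(compromised) forward.
After 'alert': P(compromised) = 0.65·0.6500 / (0.65·0.6500 + 0.2·0.3500) ≈ 0.8579
After 'alert': P(compromised) = 0.65·0.8579 / (0.65·0.8579 + 0.2·0.1421) ≈ 0.9515

0.9515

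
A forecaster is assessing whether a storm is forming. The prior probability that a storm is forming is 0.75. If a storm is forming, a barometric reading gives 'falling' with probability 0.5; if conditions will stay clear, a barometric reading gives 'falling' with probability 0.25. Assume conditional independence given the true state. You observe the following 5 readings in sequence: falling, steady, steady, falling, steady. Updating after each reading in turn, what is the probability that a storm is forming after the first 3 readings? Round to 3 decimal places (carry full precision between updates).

After 'falling': P(storm) = 0.5·0.7500 / (0.5·0.7500 + 0.25·0.2500) ≈ 0.8571
After 'steady': P(storm) = 0.5·0.8571 / (0.5·0.8571 + 0.75·0.1429) ≈ 0.8000
After 'steady': P(storm) = 0.5·0.8000 / (0.5·0.8000 + 0.75·0.2000) ≈ 0.7273

0.727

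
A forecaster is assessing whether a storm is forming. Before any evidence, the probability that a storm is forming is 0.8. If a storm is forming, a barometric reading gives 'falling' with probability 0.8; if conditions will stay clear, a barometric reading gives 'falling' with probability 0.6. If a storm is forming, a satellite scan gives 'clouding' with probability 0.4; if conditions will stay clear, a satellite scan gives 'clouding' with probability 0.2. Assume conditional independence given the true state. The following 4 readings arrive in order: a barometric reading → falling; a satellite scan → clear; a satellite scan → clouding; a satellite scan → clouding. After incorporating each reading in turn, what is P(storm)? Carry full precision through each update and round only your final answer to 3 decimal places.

After a barometric reading='falling': P(storm) = 0.8·0.8000 / (0.8·0.8000 + 0.6·0.2000) ≈ 0.8421
After a satellite scan='clear': P(storm) = 0.6·0.8421 / (0.6·0.8421 + 0.8·0.1579) ≈ 0.8000
After a satellite scan='clouding': P(storm) = 0.4·0.8000 / (0.4·0.8000 + 0.2·0.2000) ≈ 0.8889
After a satellite scan='clouding': P(storm) = 0.4·0.8889 / (0.4·0.8889 + 0.2·0.1111) ≈ 0.9412

0.941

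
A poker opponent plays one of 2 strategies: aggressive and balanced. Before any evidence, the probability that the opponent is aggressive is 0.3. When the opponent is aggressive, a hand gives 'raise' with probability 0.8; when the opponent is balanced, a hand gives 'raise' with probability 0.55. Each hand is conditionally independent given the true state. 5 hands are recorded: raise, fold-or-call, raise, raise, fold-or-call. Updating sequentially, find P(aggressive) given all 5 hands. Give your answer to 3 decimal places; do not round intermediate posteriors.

After 'raise': P(aggressive) = 0.8·0.3000 / (0.8·0.3000 + 0.55·0.7000) ≈ 0.3840
After 'fold-or-call': P(aggressive) = 0.2·0.3840 / (0.2·0.3840 + 0.45·0.6160) ≈ 0.2169
After 'raise': P(aggressive) = 0.8·0.2169 / (0.8·0.2169 + 0.55·0.7831) ≈ 0.2872
After 'raise': P(aggressive) = 0.8·0.2872 / (0.8·0.2872 + 0.55·0.7128) ≈ 0.3696
After 'fold-or-call': P(aggressive) = 0.2·0.3696 / (0.2·0.3696 + 0.45·0.6304) ≈ 0.2067

0.207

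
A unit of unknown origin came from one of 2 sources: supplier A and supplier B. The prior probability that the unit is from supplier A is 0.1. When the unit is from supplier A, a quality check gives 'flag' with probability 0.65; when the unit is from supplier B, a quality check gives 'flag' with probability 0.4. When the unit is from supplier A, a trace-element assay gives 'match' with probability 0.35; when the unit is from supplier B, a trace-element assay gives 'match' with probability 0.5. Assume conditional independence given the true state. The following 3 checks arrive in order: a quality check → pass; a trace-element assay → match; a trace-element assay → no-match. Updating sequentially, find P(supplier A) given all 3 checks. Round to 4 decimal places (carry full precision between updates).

After a quality check='pass': P(supplier A) = 0.35·0.1000 / (0.35·0.1000 + 0.6·0.9000) ≈ 0.0609
After a trace-element assay='match': P(supplier A) = 0.35·0.0609 / (0.35·0.0609 + 0.5·0.9391) ≈ 0.0434
After a trace-element assay='no-match': P(supplier A) = 0.65·0.0434 / (0.65·0.0434 + 0.5·0.9566) ≈ 0.0557

0.0557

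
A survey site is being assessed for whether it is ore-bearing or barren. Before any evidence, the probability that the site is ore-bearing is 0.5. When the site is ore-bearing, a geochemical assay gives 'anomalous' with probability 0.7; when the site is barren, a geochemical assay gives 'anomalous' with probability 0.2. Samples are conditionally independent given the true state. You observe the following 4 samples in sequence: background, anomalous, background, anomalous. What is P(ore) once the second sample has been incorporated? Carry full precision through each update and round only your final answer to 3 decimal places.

0.568

Each posterior becomes the prior for the next update.
After 'background': P(ore) = 0.3·0.5000 / (0.3·0.5000 + 0.8·0.5000) ≈ 0.2727
After 'anomalous': P(ore) = 0.7·0.2727 / (0.7·0.2727 + 0.2·0.7273) ≈ 0.5676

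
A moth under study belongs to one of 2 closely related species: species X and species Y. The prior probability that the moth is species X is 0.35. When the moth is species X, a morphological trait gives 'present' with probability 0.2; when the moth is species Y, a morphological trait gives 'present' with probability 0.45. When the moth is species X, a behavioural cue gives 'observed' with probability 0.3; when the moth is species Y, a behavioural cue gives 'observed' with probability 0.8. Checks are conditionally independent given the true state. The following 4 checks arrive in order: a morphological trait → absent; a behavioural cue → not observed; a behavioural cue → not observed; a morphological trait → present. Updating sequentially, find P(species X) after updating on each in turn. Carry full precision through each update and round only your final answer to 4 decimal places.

0.8100

After a morphological trait='absent': P(species X) = 0.8·0.3500 / (0.8·0.3500 + 0.55·0.6500) ≈ 0.4392
After a behavioural cue='not observed': P(species X) = 0.7·0.4392 / (0.7·0.4392 + 0.2·0.5608) ≈ 0.7327
After a behavioural cue='not observed': P(species X) = 0.7·0.7327 / (0.7·0.7327 + 0.2·0.2673) ≈ 0.9056
After a morphological trait='present': P(species X) = 0.2·0.9056 / (0.2·0.9056 + 0.45·0.0944) ≈ 0.8100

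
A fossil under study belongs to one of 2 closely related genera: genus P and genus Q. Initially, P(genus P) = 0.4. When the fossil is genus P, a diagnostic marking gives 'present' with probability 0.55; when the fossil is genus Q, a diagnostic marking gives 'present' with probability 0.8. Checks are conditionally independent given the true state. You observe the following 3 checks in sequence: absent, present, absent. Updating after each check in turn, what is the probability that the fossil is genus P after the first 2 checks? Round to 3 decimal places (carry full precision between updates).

0.508

After 'absent': P(genus P) = 0.45·0.4000 / (0.45·0.4000 + 0.2·0.6000) ≈ 0.6000
After 'present': P(genus P) = 0.55·0.6000 / (0.55·0.6000 + 0.8·0.4000) ≈ 0.5077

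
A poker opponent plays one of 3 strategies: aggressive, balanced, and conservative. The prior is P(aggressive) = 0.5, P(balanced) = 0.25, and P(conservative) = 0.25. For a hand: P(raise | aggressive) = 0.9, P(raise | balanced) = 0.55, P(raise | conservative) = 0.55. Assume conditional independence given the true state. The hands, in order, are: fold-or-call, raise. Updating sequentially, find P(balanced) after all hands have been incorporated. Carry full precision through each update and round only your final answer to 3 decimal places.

0.367

After 'fold-or-call': normaliser = 0.1·0.5000 + 0.45·0.2500 + 0.45·0.2500; P(aggressive) ≈ 0.1818, P(balanced) ≈ 0.4091, P(conservative) ≈ 0.4091
After 'raise': normaliser = 0.9·0.1818 + 0.55·0.4091 + 0.55·0.4091; P(aggressive) ≈ 0.2667, P(balanced) ≈ 0.3667, P(conservative) ≈ 0.3667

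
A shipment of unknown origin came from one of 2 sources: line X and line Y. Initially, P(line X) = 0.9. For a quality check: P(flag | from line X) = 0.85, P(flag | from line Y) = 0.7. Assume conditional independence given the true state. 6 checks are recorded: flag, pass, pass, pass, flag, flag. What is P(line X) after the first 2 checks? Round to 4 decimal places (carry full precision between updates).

After 'flag': P(line X) = 0.85·0.9000 / (0.85·0.9000 + 0.7·0.1000) ≈ 0.9162
After 'pass': P(line X) = 0.15·0.9162 / (0.15·0.9162 + 0.3·0.0838) ≈ 0.8453

0.8453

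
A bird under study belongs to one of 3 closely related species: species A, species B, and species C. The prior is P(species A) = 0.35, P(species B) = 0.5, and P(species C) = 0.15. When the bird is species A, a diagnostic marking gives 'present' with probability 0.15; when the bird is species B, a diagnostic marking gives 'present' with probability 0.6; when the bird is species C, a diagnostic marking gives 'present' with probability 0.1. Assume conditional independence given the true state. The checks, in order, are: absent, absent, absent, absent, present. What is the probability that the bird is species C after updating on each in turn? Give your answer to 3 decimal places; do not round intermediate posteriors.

0.219

Apply Bayes' rule sequentially, carrying P(species C) forward.
After 'absent': normaliser = 0.85·0.3500 + 0.4·0.5000 + 0.9·0.1500; P(species A) ≈ 0.4704, P(species B) ≈ 0.3162, P(species C) ≈ 0.2134
After 'absent': normaliser = 0.85·0.4704 + 0.4·0.3162 + 0.9·0.2134; P(species A) ≈ 0.5565, P(species B) ≈ 0.1761, P(species C) ≈ 0.2674
After 'absent': normaliser = 0.85·0.5565 + 0.4·0.1761 + 0.9·0.2674; P(species A) ≈ 0.6033, P(species B) ≈ 0.0898, P(species C) ≈ 0.3069
After 'absent': normaliser = 0.85·0.6033 + 0.4·0.0898 + 0.9·0.3069; P(species A) ≈ 0.6216, P(species B) ≈ 0.0435, P(species C) ≈ 0.3348
After 'present': normaliser = 0.15·0.6216 + 0.6·0.0435 + 0.1·0.3348; P(species A) ≈ 0.6100, P(species B) ≈ 0.1709, P(species C) ≈ 0.2191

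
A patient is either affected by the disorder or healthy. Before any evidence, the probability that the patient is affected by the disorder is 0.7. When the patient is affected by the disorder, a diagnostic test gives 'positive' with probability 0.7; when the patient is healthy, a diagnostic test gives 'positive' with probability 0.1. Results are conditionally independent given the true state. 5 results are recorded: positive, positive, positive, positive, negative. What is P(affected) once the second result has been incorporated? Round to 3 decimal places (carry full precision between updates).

Apply Bayes' rule sequentially, carrying P(affected) forward.
After 'positive': P(affected) = 0.7·0.7000 / (0.7·0.7000 + 0.1·0.3000) ≈ 0.9423
After 'positive': P(affected) = 0.7·0.9423 / (0.7·0.9423 + 0.1·0.0577) ≈ 0.9913

0.991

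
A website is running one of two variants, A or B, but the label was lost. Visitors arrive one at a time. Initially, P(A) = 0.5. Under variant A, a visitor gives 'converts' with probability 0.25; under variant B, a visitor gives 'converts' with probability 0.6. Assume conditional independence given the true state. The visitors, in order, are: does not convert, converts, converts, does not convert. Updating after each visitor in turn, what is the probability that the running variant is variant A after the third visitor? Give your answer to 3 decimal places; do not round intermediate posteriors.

Each posterior becomes the prior for the next update.
After 'does not convert': P(A) = 0.75·0.5000 / (0.75·0.5000 + 0.4·0.5000) ≈ 0.6522
After 'converts': P(A) = 0.25·0.6522 / (0.25·0.6522 + 0.6·0.3478) ≈ 0.4386
After 'converts': P(A) = 0.25·0.4386 / (0.25·0.4386 + 0.6·0.5614) ≈ 0.2456

0.246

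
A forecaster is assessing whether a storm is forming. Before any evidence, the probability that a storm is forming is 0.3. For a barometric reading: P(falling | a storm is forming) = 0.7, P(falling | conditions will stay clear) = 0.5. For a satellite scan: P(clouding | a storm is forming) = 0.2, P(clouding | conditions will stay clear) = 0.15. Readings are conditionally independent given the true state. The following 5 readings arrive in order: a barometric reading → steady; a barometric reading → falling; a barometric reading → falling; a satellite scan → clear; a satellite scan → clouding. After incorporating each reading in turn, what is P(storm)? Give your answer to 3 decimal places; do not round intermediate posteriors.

After a barometric reading='steady': P(storm) = 0.3·0.3000 / (0.3·0.3000 + 0.5·0.7000) ≈ 0.2045
After a barometric reading='falling': P(storm) = 0.7·0.2045 / (0.7·0.2045 + 0.5·0.7955) ≈ 0.2647
After a barometric reading='falling': P(storm) = 0.7·0.2647 / (0.7·0.2647 + 0.5·0.7353) ≈ 0.3351
After a satellite scan='clear': P(storm) = 0.8·0.3351 / (0.8·0.3351 + 0.85·0.6649) ≈ 0.3217
After a satellite scan='clouding': P(storm) = 0.2·0.3217 / (0.2·0.3217 + 0.15·0.6783) ≈ 0.3874

0.387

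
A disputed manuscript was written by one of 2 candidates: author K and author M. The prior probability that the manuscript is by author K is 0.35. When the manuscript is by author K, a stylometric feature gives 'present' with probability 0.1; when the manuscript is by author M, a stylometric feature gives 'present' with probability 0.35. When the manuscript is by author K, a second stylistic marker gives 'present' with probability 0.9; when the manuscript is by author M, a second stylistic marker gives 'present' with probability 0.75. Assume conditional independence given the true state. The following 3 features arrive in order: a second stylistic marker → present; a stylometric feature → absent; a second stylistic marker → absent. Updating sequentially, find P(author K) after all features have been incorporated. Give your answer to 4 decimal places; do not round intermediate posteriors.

0.2636

After a second stylistic marker='present': P(author K) = 0.9·0.3500 / (0.9·0.3500 + 0.75·0.6500) ≈ 0.3925
After a stylometric feature='absent': P(author K) = 0.9·0.3925 / (0.9·0.3925 + 0.65·0.6075) ≈ 0.4722
After a second stylistic marker='absent': P(author K) = 0.1·0.4722 / (0.1·0.4722 + 0.25·0.5278) ≈ 0.2636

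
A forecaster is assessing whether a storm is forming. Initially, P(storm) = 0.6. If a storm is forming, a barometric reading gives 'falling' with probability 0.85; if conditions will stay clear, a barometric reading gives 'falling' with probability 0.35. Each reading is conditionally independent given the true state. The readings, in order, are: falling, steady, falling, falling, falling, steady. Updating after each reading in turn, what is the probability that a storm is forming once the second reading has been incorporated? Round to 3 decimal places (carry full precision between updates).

Apply Bayes' rule sequentially, carrying P(storm) forward.
After 'falling': P(storm) = 0.85·0.6000 / (0.85·0.6000 + 0.35·0.4000) ≈ 0.7846
After 'steady': P(storm) = 0.15·0.7846 / (0.15·0.7846 + 0.65·0.2154) ≈ 0.4567

0.457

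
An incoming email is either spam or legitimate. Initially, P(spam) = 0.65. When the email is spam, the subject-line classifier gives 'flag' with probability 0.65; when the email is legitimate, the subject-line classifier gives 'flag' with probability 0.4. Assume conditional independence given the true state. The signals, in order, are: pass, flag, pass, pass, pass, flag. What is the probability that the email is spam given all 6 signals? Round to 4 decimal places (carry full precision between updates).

After 'pass': P(spam) = 0.35·0.6500 / (0.35·0.6500 + 0.6·0.3500) ≈ 0.5200
After 'flag': P(spam) = 0.65·0.5200 / (0.65·0.5200 + 0.4·0.4800) ≈ 0.6377
After 'pass': P(spam) = 0.35·0.6377 / (0.35·0.6377 + 0.6·0.3623) ≈ 0.5066
After 'pass': P(spam) = 0.35·0.5066 / (0.35·0.5066 + 0.6·0.4934) ≈ 0.3746
After 'pass': P(spam) = 0.35·0.3746 / (0.35·0.3746 + 0.6·0.6254) ≈ 0.2589
After 'flag': P(spam) = 0.65·0.2589 / (0.65·0.2589 + 0.4·0.7411) ≈ 0.3622

0.3622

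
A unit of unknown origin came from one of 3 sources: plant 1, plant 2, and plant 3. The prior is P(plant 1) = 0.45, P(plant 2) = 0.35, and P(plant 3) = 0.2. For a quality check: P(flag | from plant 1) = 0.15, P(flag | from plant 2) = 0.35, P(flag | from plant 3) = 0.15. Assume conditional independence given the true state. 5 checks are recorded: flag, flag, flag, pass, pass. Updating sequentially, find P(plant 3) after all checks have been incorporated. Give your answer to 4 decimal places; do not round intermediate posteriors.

0.0615

After 'flag': normaliser = 0.15·0.4500 + 0.35·0.3500 + 0.15·0.2000; P(plant 1) ≈ 0.3068, P(plant 2) ≈ 0.5568, P(plant 3) ≈ 0.1364
After 'flag': normaliser = 0.15·0.3068 + 0.35·0.5568 + 0.15·0.1364; P(plant 1) ≈ 0.1761, P(plant 2) ≈ 0.7457, P(plant 3) ≈ 0.0783
After 'flag': normaliser = 0.15·0.1761 + 0.35·0.7457 + 0.15·0.0783; P(plant 1) ≈ 0.0883, P(plant 2) ≈ 0.8725, P(plant 3) ≈ 0.0392
After 'pass': normaliser = 0.85·0.0883 + 0.65·0.8725 + 0.85·0.0392; P(plant 1) ≈ 0.1111, P(plant 2) ≈ 0.8395, P(plant 3) ≈ 0.0494
After 'pass': normaliser = 0.85·0.1111 + 0.65·0.8395 + 0.85·0.0494; P(plant 1) ≈ 0.1385, P(plant 2) ≈ 0.8000, P(plant 3) ≈ 0.0615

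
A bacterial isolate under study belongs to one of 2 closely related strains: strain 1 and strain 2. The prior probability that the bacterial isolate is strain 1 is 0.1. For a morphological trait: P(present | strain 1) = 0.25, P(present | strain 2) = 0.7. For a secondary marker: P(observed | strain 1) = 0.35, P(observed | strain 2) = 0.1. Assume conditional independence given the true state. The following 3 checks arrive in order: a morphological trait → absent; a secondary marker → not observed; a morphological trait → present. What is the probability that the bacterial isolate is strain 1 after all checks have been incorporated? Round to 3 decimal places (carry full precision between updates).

0.067

After a morphological trait='absent': P(strain 1) = 0.75·0.1000 / (0.75·0.1000 + 0.3·0.9000) ≈ 0.2174
After a secondary marker='not observed': P(strain 1) = 0.65·0.2174 / (0.65·0.2174 + 0.9·0.7826) ≈ 0.1671
After a morphological trait='present': P(strain 1) = 0.25·0.1671 / (0.25·0.1671 + 0.7·0.8329) ≈ 0.0669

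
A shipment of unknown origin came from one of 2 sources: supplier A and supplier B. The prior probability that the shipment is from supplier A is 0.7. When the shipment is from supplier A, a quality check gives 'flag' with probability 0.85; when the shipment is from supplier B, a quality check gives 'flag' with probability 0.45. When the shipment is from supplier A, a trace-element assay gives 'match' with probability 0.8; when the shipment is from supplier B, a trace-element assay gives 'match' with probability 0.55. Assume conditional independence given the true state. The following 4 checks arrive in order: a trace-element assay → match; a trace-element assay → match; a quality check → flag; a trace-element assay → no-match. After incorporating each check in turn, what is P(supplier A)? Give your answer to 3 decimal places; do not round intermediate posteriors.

Each posterior becomes the prior for the next update.
After a trace-element assay='match': P(supplier A) = 0.8·0.7000 / (0.8·0.7000 + 0.55·0.3000) ≈ 0.7724
After a trace-element assay='match': P(supplier A) = 0.8·0.7724 / (0.8·0.7724 + 0.55·0.2276) ≈ 0.8316
After a quality check='flag': P(supplier A) = 0.85·0.8316 / (0.85·0.8316 + 0.45·0.1684) ≈ 0.9031
After a trace-element assay='no-match': P(supplier A) = 0.2·0.9031 / (0.2·0.9031 + 0.45·0.0969) ≈ 0.8056

0.806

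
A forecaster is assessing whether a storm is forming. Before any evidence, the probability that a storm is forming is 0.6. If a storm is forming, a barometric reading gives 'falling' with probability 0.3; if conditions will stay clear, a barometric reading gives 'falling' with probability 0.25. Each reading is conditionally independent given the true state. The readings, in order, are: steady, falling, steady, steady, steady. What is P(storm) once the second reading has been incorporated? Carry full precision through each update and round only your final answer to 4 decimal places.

0.6269

After 'steady': P(storm) = 0.7·0.6000 / (0.7·0.6000 + 0.75·0.4000) ≈ 0.5833
After 'falling': P(storm) = 0.3·0.5833 / (0.3·0.5833 + 0.25·0.4167) ≈ 0.6269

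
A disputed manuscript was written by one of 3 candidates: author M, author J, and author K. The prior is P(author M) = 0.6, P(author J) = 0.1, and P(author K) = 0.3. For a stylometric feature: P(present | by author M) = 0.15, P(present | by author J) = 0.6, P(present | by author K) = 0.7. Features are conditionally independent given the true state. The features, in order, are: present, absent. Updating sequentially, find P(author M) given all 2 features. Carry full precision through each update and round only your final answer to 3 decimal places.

After 'present': normaliser = 0.15·0.6000 + 0.6·0.1000 + 0.7·0.3000; P(author M) ≈ 0.2500, P(author J) ≈ 0.1667, P(author K) ≈ 0.5833
After 'absent': normaliser = 0.85·0.2500 + 0.4·0.1667 + 0.3·0.5833; P(author M) ≈ 0.4679, P(author J) ≈ 0.1468, P(author K) ≈ 0.3853

0.468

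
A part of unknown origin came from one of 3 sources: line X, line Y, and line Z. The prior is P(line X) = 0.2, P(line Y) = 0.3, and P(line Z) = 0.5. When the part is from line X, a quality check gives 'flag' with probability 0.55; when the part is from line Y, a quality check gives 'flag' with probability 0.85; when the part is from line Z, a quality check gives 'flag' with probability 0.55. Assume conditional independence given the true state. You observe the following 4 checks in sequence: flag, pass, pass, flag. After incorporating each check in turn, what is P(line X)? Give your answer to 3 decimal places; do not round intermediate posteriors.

After 'flag': normaliser = 0.55·0.2000 + 0.85·0.3000 + 0.55·0.5000; P(line X) ≈ 0.1719, P(line Y) ≈ 0.3984, P(line Z) ≈ 0.4297
After 'pass': normaliser = 0.45·0.1719 + 0.15·0.3984 + 0.45·0.4297; P(line X) ≈ 0.2340, P(line Y) ≈ 0.1809, P(line Z) ≈ 0.5851
After 'pass': normaliser = 0.45·0.2340 + 0.15·0.1809 + 0.45·0.5851; P(line X) ≈ 0.2661, P(line Y) ≈ 0.0685, P(line Z) ≈ 0.6653
After 'flag': normaliser = 0.55·0.2661 + 0.85·0.0685 + 0.55·0.6653; P(line X) ≈ 0.2565, P(line Y) ≈ 0.1021, P(line Z) ≈ 0.6413

0.257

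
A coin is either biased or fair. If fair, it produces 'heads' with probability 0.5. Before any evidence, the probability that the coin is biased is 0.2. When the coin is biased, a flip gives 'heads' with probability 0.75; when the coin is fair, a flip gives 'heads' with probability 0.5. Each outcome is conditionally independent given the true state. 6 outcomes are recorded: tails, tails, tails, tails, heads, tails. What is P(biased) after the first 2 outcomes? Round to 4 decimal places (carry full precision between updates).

0.0588

After 'tails': P(biased) = 0.25·0.2000 / (0.25·0.2000 + 0.5·0.8000) ≈ 0.1111
After 'tails': P(biased) = 0.25·0.1111 / (0.25·0.1111 + 0.5·0.8889) ≈ 0.0588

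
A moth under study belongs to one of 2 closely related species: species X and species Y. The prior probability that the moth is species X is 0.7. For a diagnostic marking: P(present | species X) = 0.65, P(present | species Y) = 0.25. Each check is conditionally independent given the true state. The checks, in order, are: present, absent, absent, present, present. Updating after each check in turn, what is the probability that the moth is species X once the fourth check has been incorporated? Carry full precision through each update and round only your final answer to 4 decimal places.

0.7745

After 'present': P(species X) = 0.65·0.7000 / (0.65·0.7000 + 0.25·0.3000) ≈ 0.8585
After 'absent': P(species X) = 0.35·0.8585 / (0.35·0.8585 + 0.75·0.1415) ≈ 0.7390
After 'absent': P(species X) = 0.35·0.7390 / (0.35·0.7390 + 0.75·0.2610) ≈ 0.5692
After 'present': P(species X) = 0.65·0.5692 / (0.65·0.5692 + 0.25·0.4308) ≈ 0.7745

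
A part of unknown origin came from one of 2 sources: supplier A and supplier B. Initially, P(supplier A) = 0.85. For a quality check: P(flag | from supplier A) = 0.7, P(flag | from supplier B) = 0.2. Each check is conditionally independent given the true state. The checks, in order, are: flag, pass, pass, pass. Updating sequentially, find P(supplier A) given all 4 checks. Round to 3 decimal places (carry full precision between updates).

0.511

Each posterior becomes the prior for the next update.
After 'flag': P(supplier A) = 0.7·0.8500 / (0.7·0.8500 + 0.2·0.1500) ≈ 0.9520
After 'pass': P(supplier A) = 0.3·0.9520 / (0.3·0.9520 + 0.8·0.0480) ≈ 0.8815
After 'pass': P(supplier A) = 0.3·0.8815 / (0.3·0.8815 + 0.8·0.1185) ≈ 0.7361
After 'pass': P(supplier A) = 0.3·0.7361 / (0.3·0.7361 + 0.8·0.2639) ≈ 0.5112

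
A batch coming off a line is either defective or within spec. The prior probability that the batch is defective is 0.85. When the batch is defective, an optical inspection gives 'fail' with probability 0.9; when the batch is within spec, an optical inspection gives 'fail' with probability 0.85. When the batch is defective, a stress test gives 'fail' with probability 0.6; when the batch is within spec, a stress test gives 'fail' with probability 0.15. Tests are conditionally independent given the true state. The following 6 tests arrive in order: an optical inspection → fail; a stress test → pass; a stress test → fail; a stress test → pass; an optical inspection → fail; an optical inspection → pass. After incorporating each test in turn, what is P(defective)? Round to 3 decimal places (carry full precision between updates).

0.790

Each posterior becomes the prior for the next update.
After an optical inspection='fail': P(defective) = 0.9·0.8500 / (0.9·0.8500 + 0.85·0.1500) ≈ 0.8571
After a stress test='pass': P(defective) = 0.4·0.8571 / (0.4·0.8571 + 0.85·0.1429) ≈ 0.7385
After a stress test='fail': P(defective) = 0.6·0.7385 / (0.6·0.7385 + 0.15·0.2615) ≈ 0.9187
After a stress test='pass': P(defective) = 0.4·0.9187 / (0.4·0.9187 + 0.85·0.0813) ≈ 0.8416
After an optical inspection='fail': P(defective) = 0.9·0.8416 / (0.9·0.8416 + 0.85·0.1584) ≈ 0.8491
After an optical inspection='pass': P(defective) = 0.1·0.8491 / (0.1·0.8491 + 0.15·0.1509) ≈ 0.7895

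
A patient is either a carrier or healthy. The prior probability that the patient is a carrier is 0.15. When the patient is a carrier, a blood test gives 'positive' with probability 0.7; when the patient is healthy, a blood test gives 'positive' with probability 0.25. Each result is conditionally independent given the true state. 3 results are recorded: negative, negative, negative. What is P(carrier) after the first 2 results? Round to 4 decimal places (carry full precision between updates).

0.0275

Apply Bayes' rule sequentially, carrying P(carrier) forward.
After 'negative': P(carrier) = 0.3·0.1500 / (0.3·0.1500 + 0.75·0.8500) ≈ 0.0659
After 'negative': P(carrier) = 0.3·0.0659 / (0.3·0.0659 + 0.75·0.9341) ≈ 0.0275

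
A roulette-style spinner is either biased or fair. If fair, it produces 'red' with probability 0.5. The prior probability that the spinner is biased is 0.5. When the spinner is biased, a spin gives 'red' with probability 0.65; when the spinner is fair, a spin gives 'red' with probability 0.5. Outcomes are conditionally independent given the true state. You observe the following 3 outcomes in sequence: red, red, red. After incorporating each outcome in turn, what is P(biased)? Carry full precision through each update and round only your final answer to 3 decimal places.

Apply Bayes' rule sequentially, carrying P(biased) forward.
After 'red': P(biased) = 0.65·0.5000 / (0.65·0.5000 + 0.5·0.5000) ≈ 0.5652
After 'red': P(biased) = 0.65·0.5652 / (0.65·0.5652 + 0.5·0.4348) ≈ 0.6283
After 'red': P(biased) = 0.65·0.6283 / (0.65·0.6283 + 0.5·0.3717) ≈ 0.6872

0.687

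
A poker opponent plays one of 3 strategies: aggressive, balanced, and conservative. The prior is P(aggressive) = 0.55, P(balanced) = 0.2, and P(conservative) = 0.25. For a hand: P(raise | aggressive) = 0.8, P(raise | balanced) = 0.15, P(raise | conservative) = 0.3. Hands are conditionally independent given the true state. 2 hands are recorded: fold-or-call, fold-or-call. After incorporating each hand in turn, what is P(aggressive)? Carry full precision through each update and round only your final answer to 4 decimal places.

Apply Bayes' rule sequentially, carrying P(aggressive) forward.
After 'fold-or-call': normaliser = 0.2·0.5500 + 0.85·0.2000 + 0.7·0.2500; P(aggressive) ≈ 0.2418, P(balanced) ≈ 0.3736, P(conservative) ≈ 0.3846
After 'fold-or-call': normaliser = 0.2·0.2418 + 0.85·0.3736 + 0.7·0.3846; P(aggressive) ≈ 0.0761, P(balanced) ≈ 0.5000, P(conservative) ≈ 0.4239

0.0761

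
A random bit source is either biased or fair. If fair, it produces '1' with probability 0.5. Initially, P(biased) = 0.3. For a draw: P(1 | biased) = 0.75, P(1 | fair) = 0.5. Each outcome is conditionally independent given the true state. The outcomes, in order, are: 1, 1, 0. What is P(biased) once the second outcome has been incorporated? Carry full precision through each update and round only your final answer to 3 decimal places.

0.491

After '1': P(biased) = 0.75·0.3000 / (0.75·0.3000 + 0.5·0.7000) ≈ 0.3913
After '1': P(biased) = 0.75·0.3913 / (0.75·0.3913 + 0.5·0.6087) ≈ 0.4909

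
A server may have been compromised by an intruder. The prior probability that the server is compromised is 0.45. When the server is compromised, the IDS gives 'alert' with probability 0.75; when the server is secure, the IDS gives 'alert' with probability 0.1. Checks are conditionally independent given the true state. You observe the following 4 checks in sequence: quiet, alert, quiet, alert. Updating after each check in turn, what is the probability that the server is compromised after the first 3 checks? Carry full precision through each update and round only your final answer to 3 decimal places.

0.321

After 'quiet': P(compromised) = 0.25·0.4500 / (0.25·0.4500 + 0.9·0.5500) ≈ 0.1852
After 'alert': P(compromised) = 0.75·0.1852 / (0.75·0.1852 + 0.1·0.8148) ≈ 0.6303
After 'quiet': P(compromised) = 0.25·0.6303 / (0.25·0.6303 + 0.9·0.3697) ≈ 0.3213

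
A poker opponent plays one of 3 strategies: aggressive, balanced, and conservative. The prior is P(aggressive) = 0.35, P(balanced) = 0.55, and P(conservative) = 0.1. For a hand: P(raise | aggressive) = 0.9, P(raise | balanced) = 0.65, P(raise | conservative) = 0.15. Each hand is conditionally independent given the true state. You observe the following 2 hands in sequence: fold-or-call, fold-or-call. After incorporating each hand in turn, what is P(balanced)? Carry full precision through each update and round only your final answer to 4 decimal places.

0.4707

Each posterior becomes the prior for the next update.
After 'fold-or-call': normaliser = 0.1·0.3500 + 0.35·0.5500 + 0.85·0.1000; P(aggressive) ≈ 0.1120, P(balanced) ≈ 0.6160, P(conservative) ≈ 0.2720
After 'fold-or-call': normaliser = 0.1·0.1120 + 0.35·0.6160 + 0.85·0.2720; P(aggressive) ≈ 0.0245, P(balanced) ≈ 0.4707, P(conservative) ≈ 0.5048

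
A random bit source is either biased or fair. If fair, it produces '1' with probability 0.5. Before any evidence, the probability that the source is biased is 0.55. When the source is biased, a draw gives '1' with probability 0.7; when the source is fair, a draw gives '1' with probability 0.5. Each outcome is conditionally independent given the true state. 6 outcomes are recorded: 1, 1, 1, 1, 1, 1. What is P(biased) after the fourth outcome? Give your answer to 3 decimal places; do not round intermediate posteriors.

0.824

After '1': P(biased) = 0.7·0.5500 / (0.7·0.5500 + 0.5·0.4500) ≈ 0.6311
After '1': P(biased) = 0.7·0.6311 / (0.7·0.6311 + 0.5·0.3689) ≈ 0.7055
After '1': P(biased) = 0.7·0.7055 / (0.7·0.7055 + 0.5·0.2945) ≈ 0.7703
After '1': P(biased) = 0.7·0.7703 / (0.7·0.7703 + 0.5·0.2297) ≈ 0.8244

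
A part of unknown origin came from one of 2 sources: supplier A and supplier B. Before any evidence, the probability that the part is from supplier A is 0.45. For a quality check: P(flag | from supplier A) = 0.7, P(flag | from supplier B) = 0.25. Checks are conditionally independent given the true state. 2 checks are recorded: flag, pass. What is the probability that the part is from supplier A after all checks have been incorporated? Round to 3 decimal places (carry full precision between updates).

0.478

After 'flag': P(supplier A) = 0.7·0.4500 / (0.7·0.4500 + 0.25·0.5500) ≈ 0.6961
After 'pass': P(supplier A) = 0.3·0.6961 / (0.3·0.6961 + 0.75·0.3039) ≈ 0.4782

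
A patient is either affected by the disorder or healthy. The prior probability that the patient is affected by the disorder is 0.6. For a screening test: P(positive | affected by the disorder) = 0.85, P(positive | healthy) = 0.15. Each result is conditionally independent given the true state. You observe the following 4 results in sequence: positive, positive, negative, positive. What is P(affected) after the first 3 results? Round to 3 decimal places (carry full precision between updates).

0.895

Apply Bayes' rule sequentially, carrying P(affected) forward.
After 'positive': P(affected) = 0.85·0.6000 / (0.85·0.6000 + 0.15·0.4000) ≈ 0.8947
After 'positive': P(affected) = 0.85·0.8947 / (0.85·0.8947 + 0.15·0.1053) ≈ 0.9797
After 'negative': P(affected) = 0.15·0.9797 / (0.15·0.9797 + 0.85·0.0203) ≈ 0.8947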